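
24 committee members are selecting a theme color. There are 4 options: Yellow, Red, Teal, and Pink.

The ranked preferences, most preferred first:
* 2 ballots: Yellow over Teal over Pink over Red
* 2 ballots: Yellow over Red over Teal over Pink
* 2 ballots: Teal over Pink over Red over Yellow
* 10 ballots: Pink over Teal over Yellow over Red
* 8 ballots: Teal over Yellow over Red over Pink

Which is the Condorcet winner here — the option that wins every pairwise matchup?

Teal

Teal vs Yellow: 20–4
Teal vs Red: 22–2
Teal vs Pink: 14–10
Teal beats every other option.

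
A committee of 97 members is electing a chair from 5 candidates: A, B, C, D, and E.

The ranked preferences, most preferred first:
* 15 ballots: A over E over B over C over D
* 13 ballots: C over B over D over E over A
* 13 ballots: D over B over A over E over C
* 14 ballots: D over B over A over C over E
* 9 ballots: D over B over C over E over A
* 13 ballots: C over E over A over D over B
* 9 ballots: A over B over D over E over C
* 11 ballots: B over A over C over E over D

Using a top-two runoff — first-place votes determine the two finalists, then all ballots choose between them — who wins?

Round 1 first-place votes: A 24, B 11, C 26, D 36, E 0. D and C advance.
Runoff: D is ranked above C on 45 ballots, C above D on 52.

C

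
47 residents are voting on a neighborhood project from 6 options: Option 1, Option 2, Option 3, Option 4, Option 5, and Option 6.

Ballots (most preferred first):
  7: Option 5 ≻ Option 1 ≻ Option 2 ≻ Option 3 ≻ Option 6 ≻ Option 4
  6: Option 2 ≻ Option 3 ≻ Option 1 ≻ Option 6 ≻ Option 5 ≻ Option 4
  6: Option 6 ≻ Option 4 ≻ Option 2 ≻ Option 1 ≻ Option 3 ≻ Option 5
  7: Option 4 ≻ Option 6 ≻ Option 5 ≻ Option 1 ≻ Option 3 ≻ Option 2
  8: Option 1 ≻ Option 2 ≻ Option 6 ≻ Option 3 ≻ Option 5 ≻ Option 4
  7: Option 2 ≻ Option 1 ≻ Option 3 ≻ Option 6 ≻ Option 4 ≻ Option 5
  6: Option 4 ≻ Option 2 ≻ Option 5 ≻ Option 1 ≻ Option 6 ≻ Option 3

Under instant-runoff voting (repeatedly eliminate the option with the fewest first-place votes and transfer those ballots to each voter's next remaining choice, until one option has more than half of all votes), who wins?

Round 1: Option 1 8, Option 2 13, Option 3 0, Option 4 13, Option 5 7, Option 6 6. Option 3 eliminated.
Round 2: Option 1 8, Option 2 13, Option 4 13, Option 5 7, Option 6 6. Option 6 eliminated.
Round 3: Option 1 8, Option 2 13, Option 4 19, Option 5 7. Option 5 eliminated.
Round 4: Option 1 15, Option 2 13, Option 4 19. Option 2 eliminated.
Round 5: Option 1 28, Option 4 19. Option 1 has a majority (≥24).

Option 1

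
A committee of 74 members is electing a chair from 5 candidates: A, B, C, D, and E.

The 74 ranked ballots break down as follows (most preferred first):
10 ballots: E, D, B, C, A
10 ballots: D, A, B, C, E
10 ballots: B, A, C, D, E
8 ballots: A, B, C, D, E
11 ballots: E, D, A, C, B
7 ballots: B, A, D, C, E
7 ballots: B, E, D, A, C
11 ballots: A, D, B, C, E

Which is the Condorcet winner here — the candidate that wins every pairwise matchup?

D vs A: 38–36
D vs B: 42–32
D vs C: 56–18
D vs E: 46–28
D beats every other candidate.

D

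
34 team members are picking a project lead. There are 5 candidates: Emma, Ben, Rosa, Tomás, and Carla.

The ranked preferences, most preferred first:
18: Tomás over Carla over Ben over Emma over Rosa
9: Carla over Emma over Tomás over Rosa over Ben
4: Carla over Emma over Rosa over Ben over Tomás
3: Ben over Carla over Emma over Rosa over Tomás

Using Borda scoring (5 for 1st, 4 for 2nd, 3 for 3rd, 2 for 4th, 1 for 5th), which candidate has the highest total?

Carla

Emma: 18×2 + 9×4 + 4×4 + 3×3 = 97
Ben: 18×3 + 9×1 + 4×2 + 3×5 = 86
Rosa: 18×1 + 9×2 + 4×3 + 3×2 = 54
Tomás: 18×5 + 9×3 + 4×1 + 3×1 = 124
Carla: 18×4 + 9×5 + 4×5 + 3×4 = 149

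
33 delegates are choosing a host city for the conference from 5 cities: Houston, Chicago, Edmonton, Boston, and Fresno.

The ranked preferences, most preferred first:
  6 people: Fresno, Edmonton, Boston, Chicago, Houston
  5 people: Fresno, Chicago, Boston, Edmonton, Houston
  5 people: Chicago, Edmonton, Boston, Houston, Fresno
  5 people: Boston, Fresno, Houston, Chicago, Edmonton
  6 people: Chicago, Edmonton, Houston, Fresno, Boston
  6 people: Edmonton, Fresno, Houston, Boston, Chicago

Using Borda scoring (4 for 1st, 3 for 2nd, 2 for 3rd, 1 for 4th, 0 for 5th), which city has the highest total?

Fresno

Houston: 6×0 + 5×0 + 5×1 + 5×2 + 6×2 + 6×2 = 39
Chicago: 6×1 + 5×3 + 5×4 + 5×1 + 6×4 + 6×0 = 70
Edmonton: 6×3 + 5×1 + 5×3 + 5×0 + 6×3 + 6×4 = 80
Boston: 6×2 + 5×2 + 5×2 + 5×4 + 6×0 + 6×1 = 58
Fresno: 6×4 + 5×4 + 5×0 + 5×3 + 6×1 + 6×3 = 83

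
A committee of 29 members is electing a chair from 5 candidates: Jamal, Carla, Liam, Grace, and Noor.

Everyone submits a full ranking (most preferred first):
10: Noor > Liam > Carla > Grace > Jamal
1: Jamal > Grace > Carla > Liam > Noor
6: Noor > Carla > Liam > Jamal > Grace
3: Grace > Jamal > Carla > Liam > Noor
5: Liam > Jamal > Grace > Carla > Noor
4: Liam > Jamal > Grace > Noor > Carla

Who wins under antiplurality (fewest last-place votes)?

Liam

Last-place votes: Jamal 10, Carla 4, Liam 0, Grace 6, Noor 9.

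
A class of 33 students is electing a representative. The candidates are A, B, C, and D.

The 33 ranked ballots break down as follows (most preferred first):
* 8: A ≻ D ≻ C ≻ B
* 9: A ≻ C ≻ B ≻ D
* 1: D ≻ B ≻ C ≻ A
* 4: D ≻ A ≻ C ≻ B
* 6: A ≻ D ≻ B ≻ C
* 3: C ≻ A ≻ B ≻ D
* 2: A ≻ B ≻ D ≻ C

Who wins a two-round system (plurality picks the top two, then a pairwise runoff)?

Round 1 first-place votes: A 25, B 0, C 3, D 5. A and D advance.
Runoff: A is ranked above D on 28 ballots, D above A on 5.

A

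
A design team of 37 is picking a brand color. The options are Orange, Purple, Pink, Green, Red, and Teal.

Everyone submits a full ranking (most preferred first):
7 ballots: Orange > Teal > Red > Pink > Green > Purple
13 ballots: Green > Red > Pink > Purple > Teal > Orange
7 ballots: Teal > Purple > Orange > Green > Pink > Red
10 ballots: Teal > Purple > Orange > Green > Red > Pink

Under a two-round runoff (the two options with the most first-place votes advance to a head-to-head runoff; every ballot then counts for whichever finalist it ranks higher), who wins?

Teal

Round 1 first-place votes: Orange 7, Purple 0, Pink 0, Green 13, Red 0, Teal 17. Teal and Green advance.
Runoff: Teal is ranked above Green on 24 ballots, Green above Teal on 13.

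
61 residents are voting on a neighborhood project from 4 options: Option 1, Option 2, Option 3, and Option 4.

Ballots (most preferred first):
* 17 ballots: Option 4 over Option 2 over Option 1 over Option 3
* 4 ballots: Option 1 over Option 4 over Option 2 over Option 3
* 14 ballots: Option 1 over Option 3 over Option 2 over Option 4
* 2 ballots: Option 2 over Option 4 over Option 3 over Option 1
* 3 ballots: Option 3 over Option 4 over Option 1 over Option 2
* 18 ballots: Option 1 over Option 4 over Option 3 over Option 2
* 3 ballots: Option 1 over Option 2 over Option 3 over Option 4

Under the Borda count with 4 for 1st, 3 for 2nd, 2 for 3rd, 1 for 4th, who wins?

Option 1

Option 1: 17×2 + 4×4 + 14×4 + 2×1 + 3×2 + 18×4 + 3×4 = 198
Option 2: 17×3 + 4×2 + 14×2 + 2×4 + 3×1 + 18×1 + 3×3 = 125
Option 3: 17×1 + 4×1 + 14×3 + 2×2 + 3×4 + 18×2 + 3×2 = 121
Option 4: 17×4 + 4×3 + 14×1 + 2×3 + 3×3 + 18×3 + 3×1 = 166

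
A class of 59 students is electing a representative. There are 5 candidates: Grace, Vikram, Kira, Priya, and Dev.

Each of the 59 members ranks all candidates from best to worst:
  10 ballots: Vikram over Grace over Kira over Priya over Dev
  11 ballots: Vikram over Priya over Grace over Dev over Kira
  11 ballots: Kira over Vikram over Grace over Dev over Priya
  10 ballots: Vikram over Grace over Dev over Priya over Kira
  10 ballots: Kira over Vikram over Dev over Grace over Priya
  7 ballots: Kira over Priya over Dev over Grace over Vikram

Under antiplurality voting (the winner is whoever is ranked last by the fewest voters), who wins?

Grace

Last-place votes: Grace 0, Vikram 7, Kira 21, Priya 21, Dev 10.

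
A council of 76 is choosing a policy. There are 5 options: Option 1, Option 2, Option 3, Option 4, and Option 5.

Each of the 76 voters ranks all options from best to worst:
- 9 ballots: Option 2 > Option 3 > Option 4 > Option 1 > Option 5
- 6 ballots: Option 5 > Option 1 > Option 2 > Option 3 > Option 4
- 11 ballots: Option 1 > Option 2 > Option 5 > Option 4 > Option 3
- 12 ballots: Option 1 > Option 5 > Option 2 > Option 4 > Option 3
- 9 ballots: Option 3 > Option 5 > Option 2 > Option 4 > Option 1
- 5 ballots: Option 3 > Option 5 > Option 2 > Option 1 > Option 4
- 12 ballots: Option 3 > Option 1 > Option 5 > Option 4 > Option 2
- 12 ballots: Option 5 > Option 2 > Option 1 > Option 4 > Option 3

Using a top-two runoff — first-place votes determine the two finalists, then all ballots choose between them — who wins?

Round 1 first-place votes: Option 1 23, Option 2 9, Option 3 26, Option 4 0, Option 5 18. Option 3 and Option 1 advance.
Runoff: Option 3 is ranked above Option 1 on 35 ballots, Option 1 above Option 3 on 41.

Option 1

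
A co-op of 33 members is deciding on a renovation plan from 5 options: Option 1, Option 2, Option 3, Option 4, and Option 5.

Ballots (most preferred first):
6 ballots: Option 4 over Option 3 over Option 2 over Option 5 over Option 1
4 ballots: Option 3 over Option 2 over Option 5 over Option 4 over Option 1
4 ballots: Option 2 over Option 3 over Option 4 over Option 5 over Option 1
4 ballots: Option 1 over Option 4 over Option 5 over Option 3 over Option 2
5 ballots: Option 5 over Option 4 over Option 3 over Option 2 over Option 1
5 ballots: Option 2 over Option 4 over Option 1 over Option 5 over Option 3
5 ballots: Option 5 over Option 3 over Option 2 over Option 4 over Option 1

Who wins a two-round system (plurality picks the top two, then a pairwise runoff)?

Option 2

Round 1 first-place votes: Option 1 4, Option 2 9, Option 3 4, Option 4 6, Option 5 10. Option 5 and Option 2 advance.
Runoff: Option 5 is ranked above Option 2 on 14 ballots, Option 2 above Option 5 on 19.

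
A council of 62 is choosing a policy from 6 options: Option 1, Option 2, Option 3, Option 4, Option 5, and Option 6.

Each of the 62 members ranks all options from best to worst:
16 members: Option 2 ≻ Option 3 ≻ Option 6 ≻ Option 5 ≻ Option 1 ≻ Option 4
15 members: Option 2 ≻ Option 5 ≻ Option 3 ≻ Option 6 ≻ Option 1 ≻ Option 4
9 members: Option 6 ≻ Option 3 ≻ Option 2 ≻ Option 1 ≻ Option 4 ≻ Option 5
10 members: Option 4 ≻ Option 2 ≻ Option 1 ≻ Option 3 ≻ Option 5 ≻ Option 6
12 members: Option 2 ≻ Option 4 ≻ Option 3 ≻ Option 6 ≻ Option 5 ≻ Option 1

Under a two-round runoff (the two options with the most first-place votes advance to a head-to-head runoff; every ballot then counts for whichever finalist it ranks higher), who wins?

Option 2

Round 1 first-place votes: Option 1 0, Option 2 43, Option 3 0, Option 4 10, Option 5 0, Option 6 9. Option 2 and Option 4 advance.
Runoff: Option 2 is ranked above Option 4 on 52 ballots, Option 4 above Option 2 on 10.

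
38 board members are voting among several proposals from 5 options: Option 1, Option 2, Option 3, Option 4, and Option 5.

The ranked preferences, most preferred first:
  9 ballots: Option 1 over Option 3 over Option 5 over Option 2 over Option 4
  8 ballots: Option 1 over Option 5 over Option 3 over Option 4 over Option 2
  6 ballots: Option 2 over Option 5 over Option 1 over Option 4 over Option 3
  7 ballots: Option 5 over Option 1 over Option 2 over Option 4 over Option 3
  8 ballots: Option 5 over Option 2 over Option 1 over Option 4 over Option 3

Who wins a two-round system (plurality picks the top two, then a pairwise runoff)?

Round 1 first-place votes: Option 1 17, Option 2 6, Option 3 0, Option 4 0, Option 5 15. Option 1 and Option 5 advance.
Runoff: Option 1 is ranked above Option 5 on 17 ballots, Option 5 above Option 1 on 21.

Option 5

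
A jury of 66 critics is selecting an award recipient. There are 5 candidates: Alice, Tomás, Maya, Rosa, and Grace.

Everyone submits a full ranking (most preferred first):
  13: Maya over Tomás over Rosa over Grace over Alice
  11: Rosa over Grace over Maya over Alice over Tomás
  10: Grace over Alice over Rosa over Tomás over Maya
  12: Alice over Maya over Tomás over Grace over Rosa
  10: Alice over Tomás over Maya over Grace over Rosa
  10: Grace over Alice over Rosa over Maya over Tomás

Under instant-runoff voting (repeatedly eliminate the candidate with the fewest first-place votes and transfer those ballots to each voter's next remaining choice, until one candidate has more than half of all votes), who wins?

Grace

Round 1: Alice 22, Tomás 0, Maya 13, Rosa 11, Grace 20. Tomás eliminated.
Round 2: Alice 22, Maya 13, Rosa 11, Grace 20. Rosa eliminated.
Round 3: Alice 22, Maya 13, Grace 31. Maya eliminated.
Round 4: Alice 22, Grace 44. Grace has a majority (≥34).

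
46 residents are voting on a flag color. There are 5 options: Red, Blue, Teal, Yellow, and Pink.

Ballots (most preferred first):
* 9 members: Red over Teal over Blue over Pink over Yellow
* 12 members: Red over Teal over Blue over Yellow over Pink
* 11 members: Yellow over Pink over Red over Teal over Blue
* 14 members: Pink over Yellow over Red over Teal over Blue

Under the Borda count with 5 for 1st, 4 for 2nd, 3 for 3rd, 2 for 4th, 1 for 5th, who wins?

Red: 9×5 + 12×5 + 11×3 + 14×3 = 180
Blue: 9×3 + 12×3 + 11×1 + 14×1 = 88
Teal: 9×4 + 12×4 + 11×2 + 14×2 = 134
Yellow: 9×1 + 12×2 + 11×5 + 14×4 = 144
Pink: 9×2 + 12×1 + 11×4 + 14×5 = 144

Red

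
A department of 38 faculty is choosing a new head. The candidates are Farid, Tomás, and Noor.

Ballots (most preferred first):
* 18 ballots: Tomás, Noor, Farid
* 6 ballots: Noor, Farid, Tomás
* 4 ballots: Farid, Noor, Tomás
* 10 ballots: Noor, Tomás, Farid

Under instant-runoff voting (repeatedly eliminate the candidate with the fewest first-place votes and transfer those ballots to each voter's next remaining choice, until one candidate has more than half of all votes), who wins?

Noor

Round 1: Farid 4, Tomás 18, Noor 16. Farid eliminated.
Round 2: Tomás 18, Noor 20. Noor has a majority (≥20).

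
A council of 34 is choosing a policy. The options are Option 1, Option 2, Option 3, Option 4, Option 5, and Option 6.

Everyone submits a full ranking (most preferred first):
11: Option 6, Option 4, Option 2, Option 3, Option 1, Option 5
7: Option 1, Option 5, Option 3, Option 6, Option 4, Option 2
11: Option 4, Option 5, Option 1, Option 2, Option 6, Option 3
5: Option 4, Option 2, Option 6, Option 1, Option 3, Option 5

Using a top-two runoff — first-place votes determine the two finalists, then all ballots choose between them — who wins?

Round 1 first-place votes: Option 1 7, Option 2 0, Option 3 0, Option 4 16, Option 5 0, Option 6 11. Option 4 and Option 6 advance.
Runoff: Option 4 is ranked above Option 6 on 16 ballots, Option 6 above Option 4 on 18.

Option 6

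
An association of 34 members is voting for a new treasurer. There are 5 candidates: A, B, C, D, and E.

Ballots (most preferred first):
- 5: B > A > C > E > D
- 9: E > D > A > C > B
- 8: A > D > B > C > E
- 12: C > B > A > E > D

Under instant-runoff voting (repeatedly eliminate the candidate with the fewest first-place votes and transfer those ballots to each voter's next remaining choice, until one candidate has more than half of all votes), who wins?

Round 1: A 8, B 5, C 12, D 0, E 9. D eliminated.
Round 2: A 8, B 5, C 12, E 9. B eliminated.
Round 3: A 13, C 12, E 9. E eliminated.
Round 4: A 22, C 12. A has a majority (≥18).

A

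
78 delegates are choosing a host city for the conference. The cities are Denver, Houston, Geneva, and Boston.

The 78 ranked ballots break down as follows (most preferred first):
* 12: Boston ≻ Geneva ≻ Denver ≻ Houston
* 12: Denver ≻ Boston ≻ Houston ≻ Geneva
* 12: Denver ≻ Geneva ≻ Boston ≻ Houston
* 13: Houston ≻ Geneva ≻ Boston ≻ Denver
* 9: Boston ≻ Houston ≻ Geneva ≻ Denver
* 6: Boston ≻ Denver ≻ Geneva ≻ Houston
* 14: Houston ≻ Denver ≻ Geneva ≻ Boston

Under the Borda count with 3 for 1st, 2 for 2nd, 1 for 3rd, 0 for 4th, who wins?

Boston

Denver: 12×1 + 12×3 + 12×3 + 13×0 + 9×0 + 6×2 + 14×2 = 124
Houston: 12×0 + 12×1 + 12×0 + 13×3 + 9×2 + 6×0 + 14×3 = 111
Geneva: 12×2 + 12×0 + 12×2 + 13×2 + 9×1 + 6×1 + 14×1 = 103
Boston: 12×3 + 12×2 + 12×1 + 13×1 + 9×3 + 6×3 + 14×0 = 130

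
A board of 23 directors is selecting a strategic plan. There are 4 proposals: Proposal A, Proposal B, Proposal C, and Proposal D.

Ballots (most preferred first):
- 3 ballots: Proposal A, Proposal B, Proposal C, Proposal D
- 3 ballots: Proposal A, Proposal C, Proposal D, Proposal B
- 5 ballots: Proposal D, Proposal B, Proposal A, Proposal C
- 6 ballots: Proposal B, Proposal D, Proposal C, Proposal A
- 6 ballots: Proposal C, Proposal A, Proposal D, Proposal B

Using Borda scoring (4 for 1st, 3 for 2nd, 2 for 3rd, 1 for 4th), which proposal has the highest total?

Proposal D

Proposal A: 3×4 + 3×4 + 5×2 + 6×1 + 6×3 = 58
Proposal B: 3×3 + 3×1 + 5×3 + 6×4 + 6×1 = 57
Proposal C: 3×2 + 3×3 + 5×1 + 6×2 + 6×4 = 56
Proposal D: 3×1 + 3×2 + 5×4 + 6×3 + 6×2 = 59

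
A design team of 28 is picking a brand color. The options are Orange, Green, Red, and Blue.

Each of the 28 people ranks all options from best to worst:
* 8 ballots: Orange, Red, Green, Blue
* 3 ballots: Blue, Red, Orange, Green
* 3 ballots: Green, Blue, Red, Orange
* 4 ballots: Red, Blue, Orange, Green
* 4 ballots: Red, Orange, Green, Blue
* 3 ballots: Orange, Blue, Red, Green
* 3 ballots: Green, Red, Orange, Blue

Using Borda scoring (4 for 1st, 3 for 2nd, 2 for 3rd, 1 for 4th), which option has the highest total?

Red

Orange: 8×4 + 3×2 + 3×1 + 4×2 + 4×3 + 3×4 + 3×2 = 79
Green: 8×2 + 3×1 + 3×4 + 4×1 + 4×2 + 3×1 + 3×4 = 58
Red: 8×3 + 3×3 + 3×2 + 4×4 + 4×4 + 3×2 + 3×3 = 86
Blue: 8×1 + 3×4 + 3×3 + 4×3 + 4×1 + 3×3 + 3×1 = 57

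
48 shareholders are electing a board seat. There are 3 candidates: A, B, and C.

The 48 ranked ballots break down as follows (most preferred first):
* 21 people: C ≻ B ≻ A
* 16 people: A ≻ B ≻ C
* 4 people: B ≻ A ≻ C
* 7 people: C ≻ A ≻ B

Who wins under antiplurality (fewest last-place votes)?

Last-place votes: A 21, B 7, C 20.

B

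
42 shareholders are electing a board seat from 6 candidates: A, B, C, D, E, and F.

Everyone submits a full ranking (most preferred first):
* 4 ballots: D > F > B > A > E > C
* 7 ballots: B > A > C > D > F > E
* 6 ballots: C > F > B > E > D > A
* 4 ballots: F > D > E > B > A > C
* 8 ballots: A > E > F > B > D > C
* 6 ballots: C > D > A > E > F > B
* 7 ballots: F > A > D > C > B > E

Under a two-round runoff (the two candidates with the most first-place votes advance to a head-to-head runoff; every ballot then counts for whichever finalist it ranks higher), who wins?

F

Round 1 first-place votes: A 8, B 7, C 12, D 4, E 0, F 11. C and F advance.
Runoff: C is ranked above F on 19 ballots, F above C on 23.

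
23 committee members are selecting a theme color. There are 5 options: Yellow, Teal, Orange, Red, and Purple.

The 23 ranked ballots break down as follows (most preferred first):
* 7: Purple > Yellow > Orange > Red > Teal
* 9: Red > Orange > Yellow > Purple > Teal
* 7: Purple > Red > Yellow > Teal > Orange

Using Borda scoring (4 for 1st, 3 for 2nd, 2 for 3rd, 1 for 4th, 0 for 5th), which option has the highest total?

Yellow: 7×3 + 9×2 + 7×2 = 53
Teal: 7×0 + 9×0 + 7×1 = 7
Orange: 7×2 + 9×3 + 7×0 = 41
Red: 7×1 + 9×4 + 7×3 = 64
Purple: 7×4 + 9×1 + 7×4 = 65

Purple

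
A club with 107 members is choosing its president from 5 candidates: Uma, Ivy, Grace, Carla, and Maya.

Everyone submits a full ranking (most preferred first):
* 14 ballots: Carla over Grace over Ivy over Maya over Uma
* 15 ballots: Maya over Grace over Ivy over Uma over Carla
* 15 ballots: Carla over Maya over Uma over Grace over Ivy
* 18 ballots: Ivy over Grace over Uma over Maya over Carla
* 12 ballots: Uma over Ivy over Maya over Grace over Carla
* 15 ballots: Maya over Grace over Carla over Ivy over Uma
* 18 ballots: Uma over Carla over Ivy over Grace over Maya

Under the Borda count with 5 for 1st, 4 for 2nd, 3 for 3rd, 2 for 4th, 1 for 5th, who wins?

Grace

Uma: 14×1 + 15×2 + 15×3 + 18×3 + 12×5 + 15×1 + 18×5 = 308
Ivy: 14×3 + 15×3 + 15×1 + 18×5 + 12×4 + 15×2 + 18×3 = 324
Grace: 14×4 + 15×4 + 15×2 + 18×4 + 12×2 + 15×4 + 18×2 = 338
Carla: 14×5 + 15×1 + 15×5 + 18×1 + 12×1 + 15×3 + 18×4 = 307
Maya: 14×2 + 15×5 + 15×4 + 18×2 + 12×3 + 15×5 + 18×1 = 328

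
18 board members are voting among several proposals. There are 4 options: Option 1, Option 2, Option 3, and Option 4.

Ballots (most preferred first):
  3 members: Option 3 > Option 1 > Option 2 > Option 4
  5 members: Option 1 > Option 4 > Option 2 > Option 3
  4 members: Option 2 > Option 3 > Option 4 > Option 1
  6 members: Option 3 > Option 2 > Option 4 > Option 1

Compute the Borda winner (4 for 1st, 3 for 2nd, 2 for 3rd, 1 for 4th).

Option 1: 3×3 + 5×4 + 4×1 + 6×1 = 39
Option 2: 3×2 + 5×2 + 4×4 + 6×3 = 50
Option 3: 3×4 + 5×1 + 4×3 + 6×4 = 53
Option 4: 3×1 + 5×3 + 4×2 + 6×2 = 38

Option 3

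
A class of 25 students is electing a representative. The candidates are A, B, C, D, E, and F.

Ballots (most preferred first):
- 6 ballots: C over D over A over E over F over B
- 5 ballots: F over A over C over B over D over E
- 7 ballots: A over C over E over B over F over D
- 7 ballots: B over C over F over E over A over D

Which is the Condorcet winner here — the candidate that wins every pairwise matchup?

C vs A: 13–12
C vs B: 18–7
C vs D: 25–0
C vs E: 25–0
C vs F: 20–5
C beats every other candidate.

C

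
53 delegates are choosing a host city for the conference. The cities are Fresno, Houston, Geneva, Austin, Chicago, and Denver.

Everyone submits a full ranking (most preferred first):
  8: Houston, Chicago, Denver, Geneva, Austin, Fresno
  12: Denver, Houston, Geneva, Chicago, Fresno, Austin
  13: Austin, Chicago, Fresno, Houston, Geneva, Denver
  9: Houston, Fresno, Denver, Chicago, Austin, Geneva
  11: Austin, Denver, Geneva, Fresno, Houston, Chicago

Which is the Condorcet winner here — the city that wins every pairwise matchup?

Houston vs Fresno: 29–24
Houston vs Geneva: 42–11
Houston vs Austin: 29–24
Houston vs Chicago: 40–13
Houston vs Denver: 30–23
Houston beats every other city.

Houston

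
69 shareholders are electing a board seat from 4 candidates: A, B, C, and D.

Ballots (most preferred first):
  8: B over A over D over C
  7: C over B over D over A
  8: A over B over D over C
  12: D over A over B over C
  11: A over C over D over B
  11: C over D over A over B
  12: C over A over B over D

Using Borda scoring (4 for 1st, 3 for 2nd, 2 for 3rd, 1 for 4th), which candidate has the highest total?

A: 8×3 + 7×1 + 8×4 + 12×3 + 11×4 + 11×2 + 12×3 = 201
B: 8×4 + 7×3 + 8×3 + 12×2 + 11×1 + 11×1 + 12×2 = 147
C: 8×1 + 7×4 + 8×1 + 12×1 + 11×3 + 11×4 + 12×4 = 181
D: 8×2 + 7×2 + 8×2 + 12×4 + 11×2 + 11×3 + 12×1 = 161

A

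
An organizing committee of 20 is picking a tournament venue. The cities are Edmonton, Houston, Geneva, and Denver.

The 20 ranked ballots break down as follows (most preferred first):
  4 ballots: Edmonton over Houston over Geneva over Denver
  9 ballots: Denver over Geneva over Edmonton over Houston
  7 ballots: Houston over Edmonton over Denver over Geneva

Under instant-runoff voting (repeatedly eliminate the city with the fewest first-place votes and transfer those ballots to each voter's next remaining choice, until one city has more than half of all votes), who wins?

Round 1: Edmonton 4, Houston 7, Geneva 0, Denver 9. Geneva eliminated.
Round 2: Edmonton 4, Houston 7, Denver 9. Edmonton eliminated.
Round 3: Houston 11, Denver 9. Houston has a majority (≥11).

Houston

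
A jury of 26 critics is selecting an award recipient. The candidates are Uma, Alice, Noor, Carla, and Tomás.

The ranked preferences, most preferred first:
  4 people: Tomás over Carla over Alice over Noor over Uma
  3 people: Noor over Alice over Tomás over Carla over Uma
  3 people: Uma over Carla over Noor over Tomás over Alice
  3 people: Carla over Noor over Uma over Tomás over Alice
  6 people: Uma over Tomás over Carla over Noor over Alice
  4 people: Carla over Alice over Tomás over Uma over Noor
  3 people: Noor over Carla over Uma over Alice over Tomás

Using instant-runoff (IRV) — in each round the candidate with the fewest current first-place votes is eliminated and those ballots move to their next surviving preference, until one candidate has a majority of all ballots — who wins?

Carla

Round 1: Uma 9, Alice 0, Noor 6, Carla 7, Tomás 4. Alice eliminated.
Round 2: Uma 9, Noor 6, Carla 7, Tomás 4. Tomás eliminated.
Round 3: Uma 9, Noor 6, Carla 11. Noor eliminated.
Round 4: Uma 9, Carla 17. Carla has a majority (≥14).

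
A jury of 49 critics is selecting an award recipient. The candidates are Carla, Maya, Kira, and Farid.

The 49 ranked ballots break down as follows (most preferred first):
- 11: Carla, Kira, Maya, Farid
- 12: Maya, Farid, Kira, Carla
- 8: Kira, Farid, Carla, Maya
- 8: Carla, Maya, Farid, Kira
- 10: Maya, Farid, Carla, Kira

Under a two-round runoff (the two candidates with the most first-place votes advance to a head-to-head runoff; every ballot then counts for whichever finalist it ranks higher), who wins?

Carla

Round 1 first-place votes: Carla 19, Maya 22, Kira 8, Farid 0. Maya and Carla advance.
Runoff: Maya is ranked above Carla on 22 ballots, Carla above Maya on 27.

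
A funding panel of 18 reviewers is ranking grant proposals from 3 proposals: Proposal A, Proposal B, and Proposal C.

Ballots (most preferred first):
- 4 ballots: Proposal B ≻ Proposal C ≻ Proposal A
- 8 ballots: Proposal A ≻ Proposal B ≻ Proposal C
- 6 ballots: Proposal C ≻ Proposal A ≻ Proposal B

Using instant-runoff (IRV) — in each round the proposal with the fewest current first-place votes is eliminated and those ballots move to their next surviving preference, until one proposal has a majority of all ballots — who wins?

Round 1: Proposal A 8, Proposal B 4, Proposal C 6. Proposal B eliminated.
Round 2: Proposal A 8, Proposal C 10. Proposal C has a majority (≥10).

Proposal C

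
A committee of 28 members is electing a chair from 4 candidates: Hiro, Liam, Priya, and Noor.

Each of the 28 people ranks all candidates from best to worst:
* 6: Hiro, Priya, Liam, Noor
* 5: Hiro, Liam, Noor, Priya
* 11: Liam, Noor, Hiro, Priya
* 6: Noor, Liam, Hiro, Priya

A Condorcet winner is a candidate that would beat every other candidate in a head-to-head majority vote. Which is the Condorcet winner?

Liam vs Hiro: 17–11
Liam vs Priya: 22–6
Liam vs Noor: 22–6
Liam beats every other candidate.

Liam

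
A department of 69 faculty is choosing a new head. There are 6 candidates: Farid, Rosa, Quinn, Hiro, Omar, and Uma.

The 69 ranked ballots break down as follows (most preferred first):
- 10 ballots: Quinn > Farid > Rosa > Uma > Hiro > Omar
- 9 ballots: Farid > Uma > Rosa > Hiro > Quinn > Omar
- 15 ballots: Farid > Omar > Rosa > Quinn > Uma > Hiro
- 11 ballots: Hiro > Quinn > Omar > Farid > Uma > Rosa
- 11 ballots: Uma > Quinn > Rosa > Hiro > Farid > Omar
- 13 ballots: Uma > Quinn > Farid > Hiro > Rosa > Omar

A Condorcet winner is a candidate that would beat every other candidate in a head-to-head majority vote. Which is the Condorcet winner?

Quinn

Quinn vs Farid: 45–24
Quinn vs Rosa: 45–24
Quinn vs Hiro: 49–20
Quinn vs Omar: 54–15
Quinn vs Uma: 36–33
Quinn beats every other candidate.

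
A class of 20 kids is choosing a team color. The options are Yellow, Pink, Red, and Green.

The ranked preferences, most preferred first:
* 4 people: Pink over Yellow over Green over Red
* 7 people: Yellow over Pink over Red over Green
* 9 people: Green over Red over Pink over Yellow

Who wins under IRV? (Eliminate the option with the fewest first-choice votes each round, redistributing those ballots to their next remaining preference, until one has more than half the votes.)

Yellow

Round 1: Yellow 7, Pink 4, Red 0, Green 9. Red eliminated.
Round 2: Yellow 7, Pink 4, Green 9. Pink eliminated.
Round 3: Yellow 11, Green 9. Yellow has a majority (≥11).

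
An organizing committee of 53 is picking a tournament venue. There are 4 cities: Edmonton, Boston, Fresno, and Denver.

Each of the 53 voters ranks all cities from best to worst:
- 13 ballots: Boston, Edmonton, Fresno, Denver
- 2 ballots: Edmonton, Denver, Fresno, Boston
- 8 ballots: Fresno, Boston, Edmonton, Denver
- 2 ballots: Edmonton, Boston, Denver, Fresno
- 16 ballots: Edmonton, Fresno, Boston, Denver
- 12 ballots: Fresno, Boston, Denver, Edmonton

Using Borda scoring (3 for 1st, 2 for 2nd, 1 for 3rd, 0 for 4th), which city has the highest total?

Edmonton: 13×2 + 2×3 + 8×1 + 2×3 + 16×3 + 12×0 = 94
Boston: 13×3 + 2×0 + 8×2 + 2×2 + 16×1 + 12×2 = 99
Fresno: 13×1 + 2×1 + 8×3 + 2×0 + 16×2 + 12×3 = 107
Denver: 13×0 + 2×2 + 8×0 + 2×1 + 16×0 + 12×1 = 18

Fresno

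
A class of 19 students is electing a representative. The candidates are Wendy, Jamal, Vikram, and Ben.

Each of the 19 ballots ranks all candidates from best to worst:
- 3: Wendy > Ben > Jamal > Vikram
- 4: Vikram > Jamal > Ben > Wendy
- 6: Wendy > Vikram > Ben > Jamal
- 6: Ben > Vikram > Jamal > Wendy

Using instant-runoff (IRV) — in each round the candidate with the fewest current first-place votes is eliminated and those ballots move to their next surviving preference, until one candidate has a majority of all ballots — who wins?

Ben

Round 1: Wendy 9, Jamal 0, Vikram 4, Ben 6. Jamal eliminated.
Round 2: Wendy 9, Vikram 4, Ben 6. Vikram eliminated.
Round 3: Wendy 9, Ben 10. Ben has a majority (≥10).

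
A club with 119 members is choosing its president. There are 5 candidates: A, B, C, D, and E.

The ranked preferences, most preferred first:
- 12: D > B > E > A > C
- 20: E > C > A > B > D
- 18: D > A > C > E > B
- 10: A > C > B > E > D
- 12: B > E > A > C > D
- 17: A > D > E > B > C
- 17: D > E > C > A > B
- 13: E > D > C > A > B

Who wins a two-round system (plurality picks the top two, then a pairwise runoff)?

Round 1 first-place votes: A 27, B 12, C 0, D 47, E 33. D and E advance.
Runoff: D is ranked above E on 64 ballots, E above D on 55.

D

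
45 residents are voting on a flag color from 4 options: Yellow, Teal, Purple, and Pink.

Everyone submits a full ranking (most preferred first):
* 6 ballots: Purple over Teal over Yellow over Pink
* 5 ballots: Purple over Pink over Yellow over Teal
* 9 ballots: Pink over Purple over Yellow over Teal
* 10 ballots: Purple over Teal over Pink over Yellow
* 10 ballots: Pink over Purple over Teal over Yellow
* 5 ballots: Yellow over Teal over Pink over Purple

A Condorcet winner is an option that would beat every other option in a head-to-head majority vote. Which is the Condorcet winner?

Pink

Pink vs Yellow: 34–11
Pink vs Teal: 24–21
Pink vs Purple: 24–21
Pink beats every other option.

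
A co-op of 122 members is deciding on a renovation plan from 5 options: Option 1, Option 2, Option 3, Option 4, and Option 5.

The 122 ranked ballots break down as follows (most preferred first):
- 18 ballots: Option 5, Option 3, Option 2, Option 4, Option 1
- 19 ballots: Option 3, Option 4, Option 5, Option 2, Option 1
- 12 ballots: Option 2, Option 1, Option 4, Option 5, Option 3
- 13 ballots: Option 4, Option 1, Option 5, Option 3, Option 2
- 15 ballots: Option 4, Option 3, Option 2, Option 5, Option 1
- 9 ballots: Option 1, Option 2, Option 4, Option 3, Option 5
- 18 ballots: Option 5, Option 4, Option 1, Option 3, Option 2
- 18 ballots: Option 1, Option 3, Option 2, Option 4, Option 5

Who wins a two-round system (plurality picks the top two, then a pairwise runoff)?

Option 4

Round 1 first-place votes: Option 1 27, Option 2 12, Option 3 19, Option 4 28, Option 5 36. Option 5 and Option 4 advance.
Runoff: Option 5 is ranked above Option 4 on 36 ballots, Option 4 above Option 5 on 86.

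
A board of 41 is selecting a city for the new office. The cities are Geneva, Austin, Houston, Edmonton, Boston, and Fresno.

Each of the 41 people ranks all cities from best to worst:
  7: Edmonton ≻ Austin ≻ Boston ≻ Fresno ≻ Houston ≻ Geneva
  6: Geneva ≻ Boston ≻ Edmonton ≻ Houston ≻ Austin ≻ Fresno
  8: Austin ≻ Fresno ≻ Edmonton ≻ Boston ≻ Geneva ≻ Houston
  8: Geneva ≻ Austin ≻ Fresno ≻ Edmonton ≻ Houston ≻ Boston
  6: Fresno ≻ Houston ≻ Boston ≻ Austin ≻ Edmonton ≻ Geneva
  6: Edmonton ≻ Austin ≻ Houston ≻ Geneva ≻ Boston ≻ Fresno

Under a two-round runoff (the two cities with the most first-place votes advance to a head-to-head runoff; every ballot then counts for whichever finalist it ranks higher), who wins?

Edmonton

Round 1 first-place votes: Geneva 14, Austin 8, Houston 0, Edmonton 13, Boston 0, Fresno 6. Geneva and Edmonton advance.
Runoff: Geneva is ranked above Edmonton on 14 ballots, Edmonton above Geneva on 27.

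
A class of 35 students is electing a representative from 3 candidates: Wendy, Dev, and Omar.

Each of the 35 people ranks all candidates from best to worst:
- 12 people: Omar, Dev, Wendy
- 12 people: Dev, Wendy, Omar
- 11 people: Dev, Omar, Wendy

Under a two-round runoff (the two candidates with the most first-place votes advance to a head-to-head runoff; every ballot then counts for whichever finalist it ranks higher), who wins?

Dev

Round 1 first-place votes: Wendy 0, Dev 23, Omar 12. Dev and Omar advance.
Runoff: Dev is ranked above Omar on 23 ballots, Omar above Dev on 12.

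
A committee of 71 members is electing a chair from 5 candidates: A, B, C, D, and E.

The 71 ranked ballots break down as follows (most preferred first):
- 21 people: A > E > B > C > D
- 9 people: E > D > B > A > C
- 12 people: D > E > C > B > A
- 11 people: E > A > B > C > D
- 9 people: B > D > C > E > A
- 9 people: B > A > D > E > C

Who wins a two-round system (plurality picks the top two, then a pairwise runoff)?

Round 1 first-place votes: A 21, B 18, C 0, D 12, E 20. A and E advance.
Runoff: A is ranked above E on 30 ballots, E above A on 41.

E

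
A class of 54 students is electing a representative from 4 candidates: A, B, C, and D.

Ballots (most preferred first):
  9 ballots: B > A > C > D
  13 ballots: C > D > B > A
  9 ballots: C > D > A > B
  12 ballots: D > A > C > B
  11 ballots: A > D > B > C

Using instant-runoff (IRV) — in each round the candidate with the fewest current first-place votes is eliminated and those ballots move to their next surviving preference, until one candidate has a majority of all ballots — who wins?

Round 1: A 11, B 9, C 22, D 12. B eliminated.
Round 2: A 20, C 22, D 12. D eliminated.
Round 3: A 32, C 22. A has a majority (≥28).

A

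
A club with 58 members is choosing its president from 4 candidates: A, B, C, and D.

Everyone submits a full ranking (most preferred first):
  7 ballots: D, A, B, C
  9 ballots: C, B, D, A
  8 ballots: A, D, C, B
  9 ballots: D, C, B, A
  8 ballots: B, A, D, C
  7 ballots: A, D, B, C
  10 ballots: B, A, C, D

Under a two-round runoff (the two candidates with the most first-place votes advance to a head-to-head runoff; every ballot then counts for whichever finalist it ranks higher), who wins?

D

Round 1 first-place votes: A 15, B 18, C 9, D 16. B and D advance.
Runoff: B is ranked above D on 27 ballots, D above B on 31.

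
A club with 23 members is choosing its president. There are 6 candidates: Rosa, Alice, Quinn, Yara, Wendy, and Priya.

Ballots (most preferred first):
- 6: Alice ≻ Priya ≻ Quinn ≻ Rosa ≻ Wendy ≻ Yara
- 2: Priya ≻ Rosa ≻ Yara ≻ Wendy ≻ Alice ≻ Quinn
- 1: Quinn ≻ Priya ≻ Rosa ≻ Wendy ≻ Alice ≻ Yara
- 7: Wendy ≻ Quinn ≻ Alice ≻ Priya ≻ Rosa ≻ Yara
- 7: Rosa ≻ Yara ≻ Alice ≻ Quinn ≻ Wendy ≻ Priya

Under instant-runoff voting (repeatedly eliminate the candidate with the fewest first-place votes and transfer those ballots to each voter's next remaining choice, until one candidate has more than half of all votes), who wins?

Round 1: Rosa 7, Alice 6, Quinn 1, Yara 0, Wendy 7, Priya 2. Yara eliminated.
Round 2: Rosa 7, Alice 6, Quinn 1, Wendy 7, Priya 2. Quinn eliminated.
Round 3: Rosa 7, Alice 6, Wendy 7, Priya 3. Priya eliminated.
Round 4: Rosa 10, Alice 6, Wendy 7. Alice eliminated.
Round 5: Rosa 16, Wendy 7. Rosa has a majority (≥12).

Rosa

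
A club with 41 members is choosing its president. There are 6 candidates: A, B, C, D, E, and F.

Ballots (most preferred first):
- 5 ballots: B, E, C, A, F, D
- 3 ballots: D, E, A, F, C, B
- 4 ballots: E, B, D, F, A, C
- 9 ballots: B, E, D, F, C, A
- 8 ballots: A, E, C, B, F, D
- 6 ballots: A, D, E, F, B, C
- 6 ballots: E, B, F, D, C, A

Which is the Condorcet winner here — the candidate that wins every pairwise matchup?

E

E vs A: 27–14
E vs B: 27–14
E vs C: 41–0
E vs D: 32–9
E vs F: 41–0
E beats every other candidate.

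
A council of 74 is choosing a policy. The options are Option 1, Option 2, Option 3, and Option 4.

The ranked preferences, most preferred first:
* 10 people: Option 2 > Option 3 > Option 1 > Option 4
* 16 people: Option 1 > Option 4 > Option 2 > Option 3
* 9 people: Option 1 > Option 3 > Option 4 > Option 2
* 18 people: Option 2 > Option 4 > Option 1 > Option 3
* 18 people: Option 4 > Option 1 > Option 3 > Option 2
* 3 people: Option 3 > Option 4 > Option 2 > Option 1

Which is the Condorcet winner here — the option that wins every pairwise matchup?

Option 4

Option 4 vs Option 1: 39–35
Option 4 vs Option 2: 46–28
Option 4 vs Option 3: 52–22
Option 4 beats every other option.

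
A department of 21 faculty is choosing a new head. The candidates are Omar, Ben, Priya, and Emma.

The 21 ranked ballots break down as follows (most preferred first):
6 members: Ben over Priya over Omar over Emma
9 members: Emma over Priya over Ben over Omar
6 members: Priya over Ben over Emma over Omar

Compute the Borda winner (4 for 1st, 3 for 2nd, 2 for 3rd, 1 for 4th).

Omar: 6×2 + 9×1 + 6×1 = 27
Ben: 6×4 + 9×2 + 6×3 = 60
Priya: 6×3 + 9×3 + 6×4 = 69
Emma: 6×1 + 9×4 + 6×2 = 54

Priya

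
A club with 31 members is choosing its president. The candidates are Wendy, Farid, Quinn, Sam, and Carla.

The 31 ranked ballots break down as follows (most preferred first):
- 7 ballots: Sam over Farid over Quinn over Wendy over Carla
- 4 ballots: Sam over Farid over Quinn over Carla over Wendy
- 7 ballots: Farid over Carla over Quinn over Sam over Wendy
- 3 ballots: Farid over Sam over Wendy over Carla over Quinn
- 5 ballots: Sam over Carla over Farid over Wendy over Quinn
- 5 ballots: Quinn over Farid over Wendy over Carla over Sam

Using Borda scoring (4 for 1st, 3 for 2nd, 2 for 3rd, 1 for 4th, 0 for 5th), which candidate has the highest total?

Farid

Wendy: 7×1 + 4×0 + 7×0 + 3×2 + 5×1 + 5×2 = 28
Farid: 7×3 + 4×3 + 7×4 + 3×4 + 5×2 + 5×3 = 98
Quinn: 7×2 + 4×2 + 7×2 + 3×0 + 5×0 + 5×4 = 56
Sam: 7×4 + 4×4 + 7×1 + 3×3 + 5×4 + 5×0 = 80
Carla: 7×0 + 4×1 + 7×3 + 3×1 + 5×3 + 5×1 = 48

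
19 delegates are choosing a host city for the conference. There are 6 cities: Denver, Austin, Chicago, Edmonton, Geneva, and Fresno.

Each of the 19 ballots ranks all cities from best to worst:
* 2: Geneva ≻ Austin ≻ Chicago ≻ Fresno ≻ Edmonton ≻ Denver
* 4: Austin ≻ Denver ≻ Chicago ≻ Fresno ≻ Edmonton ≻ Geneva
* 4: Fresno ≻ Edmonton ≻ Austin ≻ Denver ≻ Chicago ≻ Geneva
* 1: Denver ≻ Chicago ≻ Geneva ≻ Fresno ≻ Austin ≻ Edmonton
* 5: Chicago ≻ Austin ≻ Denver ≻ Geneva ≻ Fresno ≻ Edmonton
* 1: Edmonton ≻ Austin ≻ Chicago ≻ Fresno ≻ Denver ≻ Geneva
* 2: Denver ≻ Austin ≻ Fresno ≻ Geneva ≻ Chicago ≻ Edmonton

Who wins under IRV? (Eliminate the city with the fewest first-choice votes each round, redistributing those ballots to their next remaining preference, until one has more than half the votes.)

Austin

Round 1: Denver 3, Austin 4, Chicago 5, Edmonton 1, Geneva 2, Fresno 4. Edmonton eliminated.
Round 2: Denver 3, Austin 5, Chicago 5, Geneva 2, Fresno 4. Geneva eliminated.
Round 3: Denver 3, Austin 7, Chicago 5, Fresno 4. Denver eliminated.
Round 4: Austin 9, Chicago 6, Fresno 4. Fresno eliminated.
Round 5: Austin 13, Chicago 6. Austin has a majority (≥10).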